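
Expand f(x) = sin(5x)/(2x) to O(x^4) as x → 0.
5/2 - 125*x**2/12 + O(x**4)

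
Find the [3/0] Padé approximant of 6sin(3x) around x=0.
-27*x**3 + 18*x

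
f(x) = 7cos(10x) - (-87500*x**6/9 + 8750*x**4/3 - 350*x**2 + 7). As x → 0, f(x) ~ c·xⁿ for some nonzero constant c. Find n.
8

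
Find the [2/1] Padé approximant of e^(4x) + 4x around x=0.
(-8*x**2/3 + 20*x/3 + 1)/(1 - 4*x/3)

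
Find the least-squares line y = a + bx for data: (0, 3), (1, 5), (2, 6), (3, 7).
a = 33/10, b = 13/10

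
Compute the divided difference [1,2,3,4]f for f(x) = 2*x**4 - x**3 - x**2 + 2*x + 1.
19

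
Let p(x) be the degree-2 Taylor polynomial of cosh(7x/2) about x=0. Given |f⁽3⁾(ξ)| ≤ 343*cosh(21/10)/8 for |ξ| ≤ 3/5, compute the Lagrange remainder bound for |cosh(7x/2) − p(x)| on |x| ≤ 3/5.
3087*cosh(21/10)/2000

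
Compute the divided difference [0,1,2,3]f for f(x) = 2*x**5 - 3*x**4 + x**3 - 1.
33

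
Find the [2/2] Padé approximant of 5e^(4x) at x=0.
(20*x**2/3 + 10*x + 5)/(4*x**2/3 - 2*x + 1)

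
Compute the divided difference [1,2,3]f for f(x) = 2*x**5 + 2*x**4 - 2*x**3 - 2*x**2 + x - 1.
216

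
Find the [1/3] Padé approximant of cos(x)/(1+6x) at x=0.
(1 - 5*x/72)/(427*x**3/144 + x**2/12 + 427*x/72 + 1)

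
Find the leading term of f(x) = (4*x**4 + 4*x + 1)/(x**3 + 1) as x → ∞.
4*x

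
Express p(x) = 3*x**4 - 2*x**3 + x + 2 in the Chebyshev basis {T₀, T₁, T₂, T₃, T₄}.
(25/8)T₀ + (-1/2)T₁ + (3/2)T₂ + (-1/2)T₃ + (3/8)T₄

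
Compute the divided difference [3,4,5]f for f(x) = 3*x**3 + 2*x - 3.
36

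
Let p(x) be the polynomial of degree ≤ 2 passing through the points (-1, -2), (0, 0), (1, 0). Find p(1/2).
1/4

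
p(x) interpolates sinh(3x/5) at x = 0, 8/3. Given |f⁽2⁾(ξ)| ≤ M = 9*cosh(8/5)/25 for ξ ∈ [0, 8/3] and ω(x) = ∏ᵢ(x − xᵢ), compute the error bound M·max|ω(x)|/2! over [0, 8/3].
8*cosh(8/5)/25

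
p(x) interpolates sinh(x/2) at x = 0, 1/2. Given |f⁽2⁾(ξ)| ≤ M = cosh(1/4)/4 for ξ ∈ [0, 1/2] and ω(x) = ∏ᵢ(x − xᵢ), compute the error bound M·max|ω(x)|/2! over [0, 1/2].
cosh(1/4)/128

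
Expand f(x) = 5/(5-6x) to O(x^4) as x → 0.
1 + 6*x/5 + 36*x**2/25 + 216*x**3/125 + O(x**4)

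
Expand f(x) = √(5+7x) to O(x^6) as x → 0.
sqrt(5) + 7*sqrt(5)*x/10 - 49*sqrt(5)*x**2/200 + 343*sqrt(5)*x**3/2000 - 2401*sqrt(5)*x**4/16000 + 117649*sqrt(5)*x**5/800000 + O(x**6)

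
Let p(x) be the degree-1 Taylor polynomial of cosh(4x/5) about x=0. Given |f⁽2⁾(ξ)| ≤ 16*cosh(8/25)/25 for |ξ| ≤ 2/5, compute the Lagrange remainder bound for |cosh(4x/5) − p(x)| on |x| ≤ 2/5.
32*cosh(8/25)/625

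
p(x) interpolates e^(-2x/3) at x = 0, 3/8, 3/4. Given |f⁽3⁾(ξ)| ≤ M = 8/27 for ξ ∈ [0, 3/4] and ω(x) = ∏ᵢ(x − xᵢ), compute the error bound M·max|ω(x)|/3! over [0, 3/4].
sqrt(3)/1728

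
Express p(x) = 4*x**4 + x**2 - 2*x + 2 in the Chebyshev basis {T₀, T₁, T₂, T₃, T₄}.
(4)T₀ + (-2)T₁ + (5/2)T₂ + (1/2)T₄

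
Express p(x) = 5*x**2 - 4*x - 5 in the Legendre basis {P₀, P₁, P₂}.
(-10/3)P₀ + (-4)P₁ + (10/3)P₂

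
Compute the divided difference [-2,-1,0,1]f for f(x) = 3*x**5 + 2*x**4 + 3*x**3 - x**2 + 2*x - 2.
14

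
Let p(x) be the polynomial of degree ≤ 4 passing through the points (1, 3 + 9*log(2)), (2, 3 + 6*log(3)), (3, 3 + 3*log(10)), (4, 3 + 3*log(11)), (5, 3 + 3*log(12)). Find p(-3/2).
3 + log(59285549689505892056868344324448208820874232148807968788202283012051522375647232000000000000000000000000000000000000000000000000000000000000000000000000000000000000000000000000000000000000000000000000000000000000000000000000000000000000000000000000000000000000000000000000000000000000000000000000000000000000000000*11**(1/32)*2**(115/128)*3**(113/128)*5**(39/64)/4964270922240166408221004307194249298496206077163764027893898324916734096542073902857075946203322479309131218048907375042182641740738711201260602286732270372571623549738597309279375101742125597215136036079477323249567497014035985854175285265995183679140228471688194057401065078720151908474662955044905024186453601)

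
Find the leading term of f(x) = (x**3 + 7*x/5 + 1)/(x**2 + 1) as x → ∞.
x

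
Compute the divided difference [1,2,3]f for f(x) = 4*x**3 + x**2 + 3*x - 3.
25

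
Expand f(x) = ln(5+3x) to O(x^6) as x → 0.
log(5) + 3*x/5 - 9*x**2/50 + 9*x**3/125 - 81*x**4/2500 + 243*x**5/15625 + O(x**6)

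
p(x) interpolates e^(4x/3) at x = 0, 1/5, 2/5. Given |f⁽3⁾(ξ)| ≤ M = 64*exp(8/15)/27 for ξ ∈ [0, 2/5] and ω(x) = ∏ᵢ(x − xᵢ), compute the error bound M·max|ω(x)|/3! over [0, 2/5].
64*sqrt(3)*exp(8/15)/91125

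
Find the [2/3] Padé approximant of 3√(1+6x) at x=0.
(189*x**2/4 + 126*x/5 + 3)/(-27*x**3/20 + 81*x**2/20 + 27*x/5 + 1)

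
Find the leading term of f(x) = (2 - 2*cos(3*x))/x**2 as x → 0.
9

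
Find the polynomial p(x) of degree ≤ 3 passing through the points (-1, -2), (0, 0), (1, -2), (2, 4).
2*x**3 - 2*x**2 - 2*x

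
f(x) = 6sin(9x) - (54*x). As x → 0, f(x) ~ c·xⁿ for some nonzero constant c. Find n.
3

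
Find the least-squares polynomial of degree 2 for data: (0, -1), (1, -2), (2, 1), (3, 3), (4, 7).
-46/35 + (-33/70)x + (9/14)x²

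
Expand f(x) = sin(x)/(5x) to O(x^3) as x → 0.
1/5 - x**2/30 + O(x**3)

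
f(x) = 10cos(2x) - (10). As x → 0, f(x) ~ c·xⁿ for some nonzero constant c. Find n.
2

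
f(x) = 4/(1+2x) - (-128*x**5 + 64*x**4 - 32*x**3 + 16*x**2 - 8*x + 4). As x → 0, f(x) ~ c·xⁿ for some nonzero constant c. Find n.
6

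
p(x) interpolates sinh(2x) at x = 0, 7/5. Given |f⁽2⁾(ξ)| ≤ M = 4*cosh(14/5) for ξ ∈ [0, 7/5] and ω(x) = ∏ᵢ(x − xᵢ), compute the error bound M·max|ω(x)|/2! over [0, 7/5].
49*cosh(14/5)/50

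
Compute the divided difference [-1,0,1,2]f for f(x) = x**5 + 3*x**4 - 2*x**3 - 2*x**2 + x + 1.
9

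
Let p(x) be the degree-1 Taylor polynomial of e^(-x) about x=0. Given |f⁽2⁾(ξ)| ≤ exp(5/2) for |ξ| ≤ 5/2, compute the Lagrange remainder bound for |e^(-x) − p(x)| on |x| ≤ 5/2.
25*exp(5/2)/8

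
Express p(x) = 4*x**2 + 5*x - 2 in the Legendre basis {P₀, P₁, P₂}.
(-2/3)P₀ + (5)P₁ + (8/3)P₂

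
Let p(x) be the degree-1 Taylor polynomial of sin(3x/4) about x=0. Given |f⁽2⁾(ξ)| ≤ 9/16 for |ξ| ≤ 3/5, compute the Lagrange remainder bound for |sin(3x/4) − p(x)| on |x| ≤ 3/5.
81/800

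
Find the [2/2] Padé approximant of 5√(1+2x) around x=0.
(25*x**2/4 + 25*x/2 + 5)/(x**2/4 + 3*x/2 + 1)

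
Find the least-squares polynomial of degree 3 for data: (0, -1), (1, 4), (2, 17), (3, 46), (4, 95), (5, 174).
-65/63 + (607/189)x + (89/126)x² + (61/54)x³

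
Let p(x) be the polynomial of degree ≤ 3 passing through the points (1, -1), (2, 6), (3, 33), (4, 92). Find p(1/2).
-3/4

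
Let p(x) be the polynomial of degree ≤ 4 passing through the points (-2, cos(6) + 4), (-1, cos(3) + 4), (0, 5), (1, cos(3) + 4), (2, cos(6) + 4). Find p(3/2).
21*cos(3)/16 + 15*cos(6)/64 + 221/64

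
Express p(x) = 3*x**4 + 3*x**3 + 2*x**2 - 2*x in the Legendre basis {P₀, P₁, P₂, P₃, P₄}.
(19/15)P₀ + (-1/5)P₁ + (64/21)P₂ + (6/5)P₃ + (24/35)P₄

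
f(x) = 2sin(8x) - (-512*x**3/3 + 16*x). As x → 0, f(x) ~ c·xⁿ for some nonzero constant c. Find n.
5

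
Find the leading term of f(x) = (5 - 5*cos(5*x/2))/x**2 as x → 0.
125/8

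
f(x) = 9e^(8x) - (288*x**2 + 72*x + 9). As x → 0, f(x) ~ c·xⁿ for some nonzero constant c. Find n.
3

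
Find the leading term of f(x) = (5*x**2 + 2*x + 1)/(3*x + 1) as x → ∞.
5*x/3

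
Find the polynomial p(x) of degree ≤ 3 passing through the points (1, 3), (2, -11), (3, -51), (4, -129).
-2*x**3 - x**2 + 3*x + 3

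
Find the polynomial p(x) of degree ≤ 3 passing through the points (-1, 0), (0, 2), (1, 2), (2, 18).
3*x**3 - x**2 - 2*x + 2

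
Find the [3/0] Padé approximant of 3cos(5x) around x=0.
3 - 75*x**2/2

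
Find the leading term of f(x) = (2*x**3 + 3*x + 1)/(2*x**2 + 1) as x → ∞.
x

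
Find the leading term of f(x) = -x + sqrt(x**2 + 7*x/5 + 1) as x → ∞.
7/10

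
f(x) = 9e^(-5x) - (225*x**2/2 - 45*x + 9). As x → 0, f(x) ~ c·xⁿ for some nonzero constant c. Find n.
3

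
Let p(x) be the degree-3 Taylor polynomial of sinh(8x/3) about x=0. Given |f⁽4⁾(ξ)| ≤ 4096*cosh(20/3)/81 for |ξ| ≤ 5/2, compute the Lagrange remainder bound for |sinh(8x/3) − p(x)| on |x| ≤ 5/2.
20000*cosh(20/3)/243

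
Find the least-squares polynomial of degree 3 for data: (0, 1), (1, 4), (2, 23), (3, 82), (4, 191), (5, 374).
10/9 + (-49/54)x + (5/18)x² + (80/27)x³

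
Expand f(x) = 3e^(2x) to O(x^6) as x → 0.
3 + 6*x + 6*x**2 + 4*x**3 + 2*x**4 + 4*x**5/5 + O(x**6)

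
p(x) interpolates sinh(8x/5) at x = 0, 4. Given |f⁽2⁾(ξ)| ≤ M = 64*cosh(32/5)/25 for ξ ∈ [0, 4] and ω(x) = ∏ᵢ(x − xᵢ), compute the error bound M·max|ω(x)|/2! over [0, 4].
128*cosh(32/5)/25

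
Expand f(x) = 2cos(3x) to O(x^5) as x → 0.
2 - 9*x**2 + 27*x**4/4 + O(x**5)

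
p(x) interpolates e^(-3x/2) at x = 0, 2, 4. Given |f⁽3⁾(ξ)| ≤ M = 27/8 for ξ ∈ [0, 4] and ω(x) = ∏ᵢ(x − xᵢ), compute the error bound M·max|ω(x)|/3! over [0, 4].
sqrt(3)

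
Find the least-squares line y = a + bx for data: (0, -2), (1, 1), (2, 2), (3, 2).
a = -6/5, b = 13/10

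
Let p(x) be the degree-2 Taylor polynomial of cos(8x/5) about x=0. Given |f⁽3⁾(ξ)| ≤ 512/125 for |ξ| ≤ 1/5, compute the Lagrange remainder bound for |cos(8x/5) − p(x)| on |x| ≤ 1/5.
256/46875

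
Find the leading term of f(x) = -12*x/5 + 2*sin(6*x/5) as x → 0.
-72*x**3/125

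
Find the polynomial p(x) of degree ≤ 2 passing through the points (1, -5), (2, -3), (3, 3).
2*x**2 - 4*x - 3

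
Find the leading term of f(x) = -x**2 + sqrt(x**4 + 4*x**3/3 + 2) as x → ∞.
2*x/3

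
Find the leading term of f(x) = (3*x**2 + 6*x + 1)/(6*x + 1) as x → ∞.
x/2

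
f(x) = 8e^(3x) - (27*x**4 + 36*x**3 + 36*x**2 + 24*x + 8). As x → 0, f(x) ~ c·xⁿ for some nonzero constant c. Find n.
5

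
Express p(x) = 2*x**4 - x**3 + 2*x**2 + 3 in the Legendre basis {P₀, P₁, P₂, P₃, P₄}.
(61/15)P₀ + (-3/5)P₁ + (52/21)P₂ + (-2/5)P₃ + (16/35)P₄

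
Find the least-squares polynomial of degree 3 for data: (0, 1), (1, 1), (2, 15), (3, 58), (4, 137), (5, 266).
23/21 + (-575/126)x + (185/84)x² + (67/36)x³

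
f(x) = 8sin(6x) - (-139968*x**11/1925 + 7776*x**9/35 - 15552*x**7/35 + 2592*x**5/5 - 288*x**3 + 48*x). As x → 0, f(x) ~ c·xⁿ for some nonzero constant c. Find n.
13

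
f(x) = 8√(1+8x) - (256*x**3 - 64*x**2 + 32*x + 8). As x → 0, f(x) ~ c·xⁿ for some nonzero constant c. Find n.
4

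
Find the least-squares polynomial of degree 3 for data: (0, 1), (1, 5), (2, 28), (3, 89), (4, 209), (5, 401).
74/63 + (-16/27)x + (59/63)x² + (82/27)x³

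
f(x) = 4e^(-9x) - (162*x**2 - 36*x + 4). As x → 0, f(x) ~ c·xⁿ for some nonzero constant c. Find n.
3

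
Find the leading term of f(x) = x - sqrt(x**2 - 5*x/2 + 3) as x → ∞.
5/4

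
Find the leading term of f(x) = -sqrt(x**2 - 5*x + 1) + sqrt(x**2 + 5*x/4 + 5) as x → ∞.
25/8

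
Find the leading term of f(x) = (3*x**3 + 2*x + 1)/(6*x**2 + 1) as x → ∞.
x/2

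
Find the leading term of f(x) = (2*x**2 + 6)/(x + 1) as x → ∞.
2*x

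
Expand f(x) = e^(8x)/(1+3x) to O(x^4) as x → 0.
1 + 5*x + 17*x**2 + 103*x**3/3 + O(x**4)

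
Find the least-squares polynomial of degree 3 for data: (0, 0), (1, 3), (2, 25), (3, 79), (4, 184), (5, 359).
-5/21 + (94/63)x + (-8/21)x² + (26/9)x³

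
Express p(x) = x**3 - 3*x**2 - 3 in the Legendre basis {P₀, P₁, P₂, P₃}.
(-4)P₀ + (3/5)P₁ + (-2)P₂ + (2/5)P₃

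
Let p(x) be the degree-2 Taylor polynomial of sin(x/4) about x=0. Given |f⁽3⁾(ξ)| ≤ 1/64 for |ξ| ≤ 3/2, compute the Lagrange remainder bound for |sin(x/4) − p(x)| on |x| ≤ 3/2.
9/1024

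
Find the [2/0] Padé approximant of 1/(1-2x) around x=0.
4*x**2 + 2*x + 1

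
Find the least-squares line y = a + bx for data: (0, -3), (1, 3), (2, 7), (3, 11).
a = -12/5, b = 23/5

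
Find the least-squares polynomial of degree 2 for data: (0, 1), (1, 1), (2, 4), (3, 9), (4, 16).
31/35 + (-27/35)x + (8/7)x²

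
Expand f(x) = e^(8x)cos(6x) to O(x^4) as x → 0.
1 + 8*x + 14*x**2 - 176*x**3/3 + O(x**4)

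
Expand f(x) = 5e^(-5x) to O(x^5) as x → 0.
5 - 25*x + 125*x**2/2 - 625*x**3/6 + 3125*x**4/24 + O(x**5)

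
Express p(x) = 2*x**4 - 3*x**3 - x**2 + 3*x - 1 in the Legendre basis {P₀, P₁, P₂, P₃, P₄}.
(-14/15)P₀ + (6/5)P₁ + (10/21)P₂ + (-6/5)P₃ + (16/35)P₄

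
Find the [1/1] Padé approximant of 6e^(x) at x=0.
(3*x + 6)/(1 - x/2)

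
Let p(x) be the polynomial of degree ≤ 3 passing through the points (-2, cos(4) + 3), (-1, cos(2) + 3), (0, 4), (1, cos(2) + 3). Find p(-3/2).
cos(2) + 5*cos(4)/16 + 43/16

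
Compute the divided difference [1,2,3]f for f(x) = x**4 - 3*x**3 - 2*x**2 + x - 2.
5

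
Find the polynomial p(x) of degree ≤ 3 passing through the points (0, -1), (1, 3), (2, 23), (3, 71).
2*x**3 + 2*x**2 - 1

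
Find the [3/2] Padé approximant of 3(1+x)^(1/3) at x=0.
(7*x**3/135 + 7*x**2/5 + 21*x/5 + 3)/(2*x**2/9 + 16*x/15 + 1)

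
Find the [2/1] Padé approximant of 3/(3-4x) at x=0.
1/(1 - 4*x/3)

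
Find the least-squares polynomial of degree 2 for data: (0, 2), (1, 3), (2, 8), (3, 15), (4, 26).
68/35 + (-2/7)x + (11/7)x²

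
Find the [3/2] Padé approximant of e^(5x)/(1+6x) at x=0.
(192625*x**3/32628 + 70125*x**2/10876 + 10335*x/2719 + 1)/(-78865*x**2/10876 + 13054*x/2719 + 1)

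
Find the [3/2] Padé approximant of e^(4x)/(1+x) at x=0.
(4*x**3/15 + 6*x**2/5 + 3*x/2 + 1)/(7*x**2/10 - 3*x/2 + 1)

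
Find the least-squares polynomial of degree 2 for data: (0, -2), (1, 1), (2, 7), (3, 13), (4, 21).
-76/35 + (103/35)x + (5/7)x²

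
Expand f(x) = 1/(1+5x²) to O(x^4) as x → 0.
1 - 5*x**2 + O(x**4)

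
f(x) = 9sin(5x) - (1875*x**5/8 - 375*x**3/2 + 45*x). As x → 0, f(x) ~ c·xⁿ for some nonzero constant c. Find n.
7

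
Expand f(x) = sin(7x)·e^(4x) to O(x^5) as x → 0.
7*x + 28*x**2 - 7*x**3/6 - 154*x**4 + O(x**5)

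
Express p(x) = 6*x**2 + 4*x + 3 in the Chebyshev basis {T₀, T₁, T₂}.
(6)T₀ + (4)T₁ + (3)T₂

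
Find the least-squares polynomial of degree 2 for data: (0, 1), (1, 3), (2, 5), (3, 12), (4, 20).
43/35 + (-11/70)x + (17/14)x²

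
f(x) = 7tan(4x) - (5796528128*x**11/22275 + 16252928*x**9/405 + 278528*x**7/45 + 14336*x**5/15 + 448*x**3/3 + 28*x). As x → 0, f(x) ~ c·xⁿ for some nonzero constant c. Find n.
13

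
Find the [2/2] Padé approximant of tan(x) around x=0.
x/(1 - x**2/3)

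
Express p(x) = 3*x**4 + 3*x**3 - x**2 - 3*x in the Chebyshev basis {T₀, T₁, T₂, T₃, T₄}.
(5/8)T₀ + (-3/4)T₁ + T₂ + (3/4)T₃ + (3/8)T₄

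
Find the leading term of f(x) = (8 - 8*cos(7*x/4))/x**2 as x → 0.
49/4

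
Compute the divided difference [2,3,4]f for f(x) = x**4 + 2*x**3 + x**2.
74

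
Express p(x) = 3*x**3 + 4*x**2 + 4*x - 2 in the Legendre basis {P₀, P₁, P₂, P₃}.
(-2/3)P₀ + (29/5)P₁ + (8/3)P₂ + (6/5)P₃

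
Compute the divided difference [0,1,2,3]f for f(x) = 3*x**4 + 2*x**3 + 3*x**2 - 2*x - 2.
20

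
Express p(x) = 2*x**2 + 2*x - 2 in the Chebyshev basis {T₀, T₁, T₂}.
-T₀ + (2)T₁ + T₂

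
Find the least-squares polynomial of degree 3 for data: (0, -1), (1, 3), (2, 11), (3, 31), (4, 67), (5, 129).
-65/63 + (796/189)x + (-163/126)x² + (61/54)x³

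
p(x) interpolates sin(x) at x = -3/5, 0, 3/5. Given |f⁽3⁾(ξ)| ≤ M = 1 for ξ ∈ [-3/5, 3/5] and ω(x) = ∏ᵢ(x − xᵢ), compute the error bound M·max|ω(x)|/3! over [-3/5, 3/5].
sqrt(3)/125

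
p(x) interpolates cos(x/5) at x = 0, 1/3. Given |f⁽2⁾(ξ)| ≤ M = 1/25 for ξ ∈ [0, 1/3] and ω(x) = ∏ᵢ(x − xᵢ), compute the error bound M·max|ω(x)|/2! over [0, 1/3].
1/1800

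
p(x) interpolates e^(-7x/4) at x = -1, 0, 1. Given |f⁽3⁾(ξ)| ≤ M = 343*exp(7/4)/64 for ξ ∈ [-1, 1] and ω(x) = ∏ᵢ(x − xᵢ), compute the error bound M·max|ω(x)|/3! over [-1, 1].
343*sqrt(3)*exp(7/4)/1728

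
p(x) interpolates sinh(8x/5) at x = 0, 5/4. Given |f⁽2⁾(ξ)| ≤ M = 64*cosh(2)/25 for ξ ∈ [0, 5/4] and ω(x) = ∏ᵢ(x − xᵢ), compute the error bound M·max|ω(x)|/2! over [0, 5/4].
cosh(2)/2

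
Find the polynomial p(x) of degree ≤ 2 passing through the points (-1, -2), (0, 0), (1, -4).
-3*x**2 - x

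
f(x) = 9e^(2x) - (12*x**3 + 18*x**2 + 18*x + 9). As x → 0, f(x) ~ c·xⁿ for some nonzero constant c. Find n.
4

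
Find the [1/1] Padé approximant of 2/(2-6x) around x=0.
1/(1 - 3*x)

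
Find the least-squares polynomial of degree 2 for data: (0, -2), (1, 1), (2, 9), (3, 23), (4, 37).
-12/5 + (2)x + (2)x²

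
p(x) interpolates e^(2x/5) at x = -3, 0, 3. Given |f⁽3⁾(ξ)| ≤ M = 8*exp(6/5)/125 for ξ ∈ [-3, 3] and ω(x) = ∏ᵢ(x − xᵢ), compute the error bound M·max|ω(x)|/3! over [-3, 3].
8*sqrt(3)*exp(6/5)/125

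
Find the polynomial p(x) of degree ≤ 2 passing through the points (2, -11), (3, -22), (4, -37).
-2*x**2 - x - 1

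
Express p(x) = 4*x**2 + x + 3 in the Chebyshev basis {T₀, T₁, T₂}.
(5)T₀ + T₁ + (2)T₂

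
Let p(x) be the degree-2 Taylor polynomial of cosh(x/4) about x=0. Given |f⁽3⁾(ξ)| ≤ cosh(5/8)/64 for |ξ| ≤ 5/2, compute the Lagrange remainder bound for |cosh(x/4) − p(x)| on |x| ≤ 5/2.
125*cosh(5/8)/3072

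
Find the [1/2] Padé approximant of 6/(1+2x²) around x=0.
6/(2*x**2 + 1)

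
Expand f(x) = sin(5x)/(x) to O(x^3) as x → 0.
5 - 125*x**2/6 + O(x**3)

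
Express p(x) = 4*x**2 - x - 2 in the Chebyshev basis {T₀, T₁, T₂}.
-T₁ + (2)T₂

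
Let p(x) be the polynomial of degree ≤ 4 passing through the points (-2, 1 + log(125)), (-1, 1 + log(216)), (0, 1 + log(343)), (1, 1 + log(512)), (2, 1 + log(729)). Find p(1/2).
1 + log(392*2**(3/4)*3**(19/64)*5**(9/128)*7**(7/64)/3)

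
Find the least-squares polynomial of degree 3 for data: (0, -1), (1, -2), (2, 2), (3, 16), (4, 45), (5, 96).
-67/63 + (-443/378)x + (-65/126)x² + (25/27)x³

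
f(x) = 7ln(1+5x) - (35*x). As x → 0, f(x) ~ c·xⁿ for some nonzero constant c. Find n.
2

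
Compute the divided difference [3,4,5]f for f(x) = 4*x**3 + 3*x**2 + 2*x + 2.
51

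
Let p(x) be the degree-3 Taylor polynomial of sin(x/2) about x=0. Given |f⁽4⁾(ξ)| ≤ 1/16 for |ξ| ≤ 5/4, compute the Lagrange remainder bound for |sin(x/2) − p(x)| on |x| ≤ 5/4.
625/98304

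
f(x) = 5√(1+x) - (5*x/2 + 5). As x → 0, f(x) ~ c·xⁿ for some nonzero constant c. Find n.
2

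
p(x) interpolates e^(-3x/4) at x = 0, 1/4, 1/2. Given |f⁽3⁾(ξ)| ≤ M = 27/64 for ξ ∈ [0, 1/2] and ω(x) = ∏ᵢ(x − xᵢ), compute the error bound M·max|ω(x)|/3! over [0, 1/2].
sqrt(3)/4096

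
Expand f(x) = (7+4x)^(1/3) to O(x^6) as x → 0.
7**(1/3) + 4*7**(1/3)*x/21 - 16*7**(1/3)*x**2/441 + 320*7**(1/3)*x**3/27783 - 2560*7**(1/3)*x**4/583443 + 22528*7**(1/3)*x**5/12252303 + O(x**6)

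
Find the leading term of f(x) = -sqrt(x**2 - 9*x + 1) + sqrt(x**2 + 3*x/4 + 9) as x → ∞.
39/8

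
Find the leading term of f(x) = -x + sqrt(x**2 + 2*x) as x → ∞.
1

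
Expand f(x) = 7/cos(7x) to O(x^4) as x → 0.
7 + 343*x**2/2 + O(x**4)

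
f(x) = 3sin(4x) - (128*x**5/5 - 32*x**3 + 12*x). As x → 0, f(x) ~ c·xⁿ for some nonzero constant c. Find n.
7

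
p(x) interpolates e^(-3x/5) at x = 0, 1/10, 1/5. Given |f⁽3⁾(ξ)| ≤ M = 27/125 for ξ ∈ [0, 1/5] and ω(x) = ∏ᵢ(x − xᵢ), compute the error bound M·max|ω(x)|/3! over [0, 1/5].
sqrt(3)/125000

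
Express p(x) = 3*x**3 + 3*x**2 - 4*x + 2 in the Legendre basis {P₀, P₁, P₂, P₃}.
(3)P₀ + (-11/5)P₁ + (2)P₂ + (6/5)P₃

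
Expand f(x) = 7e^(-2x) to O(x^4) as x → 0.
7 - 14*x + 14*x**2 - 28*x**3/3 + O(x**4)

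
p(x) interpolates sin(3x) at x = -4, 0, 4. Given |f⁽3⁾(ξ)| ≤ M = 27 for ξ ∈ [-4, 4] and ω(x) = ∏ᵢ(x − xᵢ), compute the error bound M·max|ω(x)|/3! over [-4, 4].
64*sqrt(3)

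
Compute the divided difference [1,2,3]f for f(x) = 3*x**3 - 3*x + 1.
18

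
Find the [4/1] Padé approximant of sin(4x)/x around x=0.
128*x**4/15 - 32*x**2/3 + 4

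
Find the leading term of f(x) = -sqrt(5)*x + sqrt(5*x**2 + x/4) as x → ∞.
sqrt(5)/40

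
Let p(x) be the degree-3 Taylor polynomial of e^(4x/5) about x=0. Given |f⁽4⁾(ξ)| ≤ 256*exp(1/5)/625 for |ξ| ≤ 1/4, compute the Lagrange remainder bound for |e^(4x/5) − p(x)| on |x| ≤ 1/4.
exp(1/5)/15000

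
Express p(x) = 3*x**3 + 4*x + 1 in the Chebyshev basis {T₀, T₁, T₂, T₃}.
T₀ + (25/4)T₁ + (3/4)T₃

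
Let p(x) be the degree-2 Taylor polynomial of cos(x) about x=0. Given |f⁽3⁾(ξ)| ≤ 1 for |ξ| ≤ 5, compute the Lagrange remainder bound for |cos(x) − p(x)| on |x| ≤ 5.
125/6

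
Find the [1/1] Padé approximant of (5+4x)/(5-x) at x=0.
(4*x/5 + 1)/(1 - x/5)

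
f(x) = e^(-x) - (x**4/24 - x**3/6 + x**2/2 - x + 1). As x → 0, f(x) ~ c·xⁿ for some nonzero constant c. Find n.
5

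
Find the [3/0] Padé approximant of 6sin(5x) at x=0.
-125*x**3 + 30*x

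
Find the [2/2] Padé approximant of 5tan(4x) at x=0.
20*x/(1 - 16*x**2/3)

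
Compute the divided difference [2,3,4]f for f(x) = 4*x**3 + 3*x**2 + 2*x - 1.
39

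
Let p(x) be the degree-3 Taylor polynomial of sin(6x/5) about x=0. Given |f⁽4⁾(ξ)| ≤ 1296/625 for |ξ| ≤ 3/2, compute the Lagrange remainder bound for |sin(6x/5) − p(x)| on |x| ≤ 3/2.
2187/5000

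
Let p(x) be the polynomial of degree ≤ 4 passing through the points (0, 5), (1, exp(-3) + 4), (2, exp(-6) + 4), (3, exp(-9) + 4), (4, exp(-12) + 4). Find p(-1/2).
(-420*exp(9) - 180*exp(3) + 35 + 378*exp(6) + 827*exp(12))*exp(-12)/128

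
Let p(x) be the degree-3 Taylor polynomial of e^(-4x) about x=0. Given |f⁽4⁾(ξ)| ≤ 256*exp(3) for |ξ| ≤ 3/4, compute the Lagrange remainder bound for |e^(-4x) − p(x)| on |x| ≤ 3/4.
27*exp(3)/8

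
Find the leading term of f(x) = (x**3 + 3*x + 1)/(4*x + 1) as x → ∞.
x**2/4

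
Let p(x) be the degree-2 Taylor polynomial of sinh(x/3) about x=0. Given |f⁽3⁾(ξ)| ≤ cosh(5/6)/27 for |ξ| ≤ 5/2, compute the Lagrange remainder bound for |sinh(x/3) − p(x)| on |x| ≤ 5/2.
125*cosh(5/6)/1296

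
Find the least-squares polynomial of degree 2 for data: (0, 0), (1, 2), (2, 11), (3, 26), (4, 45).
-2/7 + (-1/35)x + (20/7)x²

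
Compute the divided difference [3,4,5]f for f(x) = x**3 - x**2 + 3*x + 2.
11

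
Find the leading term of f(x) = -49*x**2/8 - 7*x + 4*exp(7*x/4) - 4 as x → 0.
343*x**3/96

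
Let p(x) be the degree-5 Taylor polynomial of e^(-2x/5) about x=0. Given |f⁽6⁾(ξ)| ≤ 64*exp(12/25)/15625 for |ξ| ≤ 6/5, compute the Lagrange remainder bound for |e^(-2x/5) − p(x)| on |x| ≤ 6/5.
20736*exp(12/25)/1220703125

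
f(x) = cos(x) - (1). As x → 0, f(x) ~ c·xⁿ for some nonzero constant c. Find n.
2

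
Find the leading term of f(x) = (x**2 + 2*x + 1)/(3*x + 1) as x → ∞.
x/3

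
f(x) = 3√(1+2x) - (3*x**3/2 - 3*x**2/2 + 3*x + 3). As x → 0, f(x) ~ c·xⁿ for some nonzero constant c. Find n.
4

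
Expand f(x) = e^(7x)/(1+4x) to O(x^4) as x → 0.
1 + 3*x + 25*x**2/2 + 43*x**3/6 + O(x**4)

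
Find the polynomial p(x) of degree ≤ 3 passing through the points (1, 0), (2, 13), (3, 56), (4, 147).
3*x**3 - 3*x**2 + x - 1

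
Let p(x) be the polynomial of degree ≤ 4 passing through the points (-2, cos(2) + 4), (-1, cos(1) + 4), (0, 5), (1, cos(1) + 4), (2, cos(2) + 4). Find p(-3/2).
15*cos(2)/64 + 21*cos(1)/16 + 221/64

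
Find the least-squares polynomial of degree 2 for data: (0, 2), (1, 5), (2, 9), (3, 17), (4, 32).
13/5 + (-4/5)x + (2)x²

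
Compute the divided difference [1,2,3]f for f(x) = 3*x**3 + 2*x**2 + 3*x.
20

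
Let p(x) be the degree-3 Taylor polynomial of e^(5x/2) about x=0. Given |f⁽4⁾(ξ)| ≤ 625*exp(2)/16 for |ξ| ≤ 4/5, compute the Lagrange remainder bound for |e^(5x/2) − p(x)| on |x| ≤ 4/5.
2*exp(2)/3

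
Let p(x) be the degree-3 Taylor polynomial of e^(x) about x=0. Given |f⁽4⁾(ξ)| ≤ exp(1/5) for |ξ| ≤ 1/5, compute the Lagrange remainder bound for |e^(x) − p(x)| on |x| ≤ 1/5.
exp(1/5)/15000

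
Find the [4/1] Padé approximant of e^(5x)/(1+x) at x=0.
(6875*x**4/2632 + 4625*x**3/987 + 3225*x**2/658 + 1020*x/329 + 1)/(1 - 296*x/329)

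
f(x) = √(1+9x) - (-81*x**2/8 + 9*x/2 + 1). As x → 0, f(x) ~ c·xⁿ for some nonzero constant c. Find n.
3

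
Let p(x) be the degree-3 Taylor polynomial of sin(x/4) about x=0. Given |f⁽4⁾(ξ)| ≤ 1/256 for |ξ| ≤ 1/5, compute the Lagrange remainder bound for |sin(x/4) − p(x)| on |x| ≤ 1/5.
1/3840000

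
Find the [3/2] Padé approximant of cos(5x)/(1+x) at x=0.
(2825*x**3/276 - 2825*x**2/276 - x + 1)/(349*x**2/276 + 1)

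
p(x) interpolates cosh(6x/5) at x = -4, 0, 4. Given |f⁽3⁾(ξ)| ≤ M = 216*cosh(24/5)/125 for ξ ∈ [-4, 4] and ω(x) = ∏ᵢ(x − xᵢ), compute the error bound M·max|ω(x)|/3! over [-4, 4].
512*sqrt(3)*cosh(24/5)/125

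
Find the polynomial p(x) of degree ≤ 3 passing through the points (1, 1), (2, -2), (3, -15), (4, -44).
-x**3 + x**2 + x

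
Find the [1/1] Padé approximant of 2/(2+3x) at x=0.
1/(3*x/2 + 1)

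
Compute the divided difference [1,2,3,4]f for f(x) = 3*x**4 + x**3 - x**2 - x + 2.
31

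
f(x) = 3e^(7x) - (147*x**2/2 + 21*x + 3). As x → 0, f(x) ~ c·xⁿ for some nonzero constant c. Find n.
3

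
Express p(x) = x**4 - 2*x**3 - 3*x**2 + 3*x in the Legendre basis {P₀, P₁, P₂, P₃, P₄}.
(-4/5)P₀ + (9/5)P₁ + (-10/7)P₂ + (-4/5)P₃ + (8/35)P₄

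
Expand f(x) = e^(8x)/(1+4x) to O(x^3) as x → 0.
1 + 4*x + 16*x**2 + O(x**3)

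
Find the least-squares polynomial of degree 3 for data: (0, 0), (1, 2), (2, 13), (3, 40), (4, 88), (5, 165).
-1/63 + (-149/378)x + (341/252)x² + (115/108)x³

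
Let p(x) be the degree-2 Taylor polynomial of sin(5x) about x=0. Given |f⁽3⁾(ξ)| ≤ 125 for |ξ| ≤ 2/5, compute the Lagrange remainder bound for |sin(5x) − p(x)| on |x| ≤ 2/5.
4/3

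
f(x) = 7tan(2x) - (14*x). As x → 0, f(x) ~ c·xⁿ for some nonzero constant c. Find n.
3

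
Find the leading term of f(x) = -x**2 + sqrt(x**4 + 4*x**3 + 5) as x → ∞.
2*x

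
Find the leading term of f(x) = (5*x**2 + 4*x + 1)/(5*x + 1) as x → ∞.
x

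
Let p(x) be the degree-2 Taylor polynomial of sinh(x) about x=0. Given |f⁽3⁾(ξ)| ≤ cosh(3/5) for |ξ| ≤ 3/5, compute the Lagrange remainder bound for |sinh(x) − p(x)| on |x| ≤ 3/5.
9*cosh(3/5)/250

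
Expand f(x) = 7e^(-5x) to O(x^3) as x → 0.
7 - 35*x + 175*x**2/2 + O(x**3)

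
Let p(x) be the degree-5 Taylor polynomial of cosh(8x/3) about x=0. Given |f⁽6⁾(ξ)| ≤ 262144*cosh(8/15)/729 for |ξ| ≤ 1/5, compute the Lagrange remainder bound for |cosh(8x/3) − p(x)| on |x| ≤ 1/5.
16384*cosh(8/15)/512578125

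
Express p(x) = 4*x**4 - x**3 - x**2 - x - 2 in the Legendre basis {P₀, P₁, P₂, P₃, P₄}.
(-23/15)P₀ + (-8/5)P₁ + (34/21)P₂ + (-2/5)P₃ + (32/35)P₄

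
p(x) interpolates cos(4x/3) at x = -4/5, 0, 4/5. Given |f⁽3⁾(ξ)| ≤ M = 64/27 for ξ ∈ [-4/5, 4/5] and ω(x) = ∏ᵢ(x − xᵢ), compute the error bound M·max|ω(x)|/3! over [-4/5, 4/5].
4096*sqrt(3)/91125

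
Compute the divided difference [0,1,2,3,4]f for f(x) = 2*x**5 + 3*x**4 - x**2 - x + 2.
23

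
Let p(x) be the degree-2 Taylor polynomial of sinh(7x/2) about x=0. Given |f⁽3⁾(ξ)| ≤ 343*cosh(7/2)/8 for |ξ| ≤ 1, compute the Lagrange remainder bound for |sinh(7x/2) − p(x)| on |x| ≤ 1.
343*cosh(7/2)/48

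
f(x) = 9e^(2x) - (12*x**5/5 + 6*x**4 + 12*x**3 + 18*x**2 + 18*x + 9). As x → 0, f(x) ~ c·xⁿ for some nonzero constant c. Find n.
6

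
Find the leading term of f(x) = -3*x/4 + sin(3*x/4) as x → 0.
-9*x**3/128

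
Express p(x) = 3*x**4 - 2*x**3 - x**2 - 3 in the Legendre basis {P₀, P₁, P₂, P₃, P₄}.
(-41/15)P₀ + (-6/5)P₁ + (22/21)P₂ + (-4/5)P₃ + (24/35)P₄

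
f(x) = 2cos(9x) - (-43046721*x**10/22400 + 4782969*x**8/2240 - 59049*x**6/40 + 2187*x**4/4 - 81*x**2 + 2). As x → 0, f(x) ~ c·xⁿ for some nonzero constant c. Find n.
12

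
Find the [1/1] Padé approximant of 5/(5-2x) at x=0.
1/(1 - 2*x/5)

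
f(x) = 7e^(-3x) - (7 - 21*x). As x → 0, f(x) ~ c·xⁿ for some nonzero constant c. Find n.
2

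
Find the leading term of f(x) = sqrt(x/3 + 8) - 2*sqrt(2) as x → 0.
sqrt(2)*x/24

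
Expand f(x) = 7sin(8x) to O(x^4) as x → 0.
56*x - 1792*x**3/3 + O(x**4)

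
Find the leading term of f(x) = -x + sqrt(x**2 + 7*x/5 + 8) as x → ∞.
7/10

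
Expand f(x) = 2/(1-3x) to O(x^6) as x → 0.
2 + 6*x + 18*x**2 + 54*x**3 + 162*x**4 + 486*x**5 + O(x**6)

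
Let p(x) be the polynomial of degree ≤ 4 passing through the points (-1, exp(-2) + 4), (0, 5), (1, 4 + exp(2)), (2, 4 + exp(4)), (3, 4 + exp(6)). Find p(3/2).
(3 + (-5*exp(6) + 492 + 90*exp(2) + 60*exp(4))*exp(2))*exp(-2)/128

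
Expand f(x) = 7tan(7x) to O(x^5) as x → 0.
49*x + 2401*x**3/3 + O(x**5)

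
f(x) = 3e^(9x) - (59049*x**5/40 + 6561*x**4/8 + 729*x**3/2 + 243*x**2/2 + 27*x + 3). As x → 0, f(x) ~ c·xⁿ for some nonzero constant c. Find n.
6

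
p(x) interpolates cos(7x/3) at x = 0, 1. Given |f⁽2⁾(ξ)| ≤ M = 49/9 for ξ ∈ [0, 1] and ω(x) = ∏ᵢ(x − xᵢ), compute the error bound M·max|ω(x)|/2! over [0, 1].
49/72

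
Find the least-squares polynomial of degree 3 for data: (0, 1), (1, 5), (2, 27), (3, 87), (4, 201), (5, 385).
73/63 + (-146/189)x + (79/63)x² + (77/27)x³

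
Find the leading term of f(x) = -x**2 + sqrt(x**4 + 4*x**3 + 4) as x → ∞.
2*x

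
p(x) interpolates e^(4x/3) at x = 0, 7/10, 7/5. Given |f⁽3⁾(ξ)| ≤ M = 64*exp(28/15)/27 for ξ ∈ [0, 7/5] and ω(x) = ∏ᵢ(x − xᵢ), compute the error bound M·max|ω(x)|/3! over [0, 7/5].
2744*sqrt(3)*exp(28/15)/91125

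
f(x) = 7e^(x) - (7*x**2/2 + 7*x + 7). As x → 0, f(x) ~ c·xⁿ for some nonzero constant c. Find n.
3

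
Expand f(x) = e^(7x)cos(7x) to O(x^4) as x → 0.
1 + 7*x - 343*x**3/3 + O(x**4)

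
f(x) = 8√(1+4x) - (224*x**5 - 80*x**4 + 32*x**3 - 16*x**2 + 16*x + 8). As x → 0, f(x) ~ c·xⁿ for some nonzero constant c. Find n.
6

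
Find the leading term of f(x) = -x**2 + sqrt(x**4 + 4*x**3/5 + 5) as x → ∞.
2*x/5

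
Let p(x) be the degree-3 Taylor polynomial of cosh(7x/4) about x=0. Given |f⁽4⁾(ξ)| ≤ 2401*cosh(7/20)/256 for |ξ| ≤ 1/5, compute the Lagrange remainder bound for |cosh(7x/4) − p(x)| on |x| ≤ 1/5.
2401*cosh(7/20)/3840000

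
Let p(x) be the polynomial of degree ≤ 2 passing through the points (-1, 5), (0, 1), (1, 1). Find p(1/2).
1/2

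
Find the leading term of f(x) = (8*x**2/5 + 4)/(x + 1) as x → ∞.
8*x/5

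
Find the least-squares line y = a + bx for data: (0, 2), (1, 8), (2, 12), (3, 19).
a = 2, b = 11/2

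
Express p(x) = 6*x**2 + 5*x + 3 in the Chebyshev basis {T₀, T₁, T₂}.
(6)T₀ + (5)T₁ + (3)T₂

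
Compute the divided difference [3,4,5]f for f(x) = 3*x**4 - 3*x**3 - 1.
255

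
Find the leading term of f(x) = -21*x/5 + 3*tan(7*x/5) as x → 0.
343*x**3/125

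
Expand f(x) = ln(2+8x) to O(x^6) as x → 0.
log(2) + 4*x - 8*x**2 + 64*x**3/3 - 64*x**4 + 1024*x**5/5 + O(x**6)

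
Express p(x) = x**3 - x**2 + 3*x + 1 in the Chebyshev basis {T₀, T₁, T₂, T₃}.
(1/2)T₀ + (15/4)T₁ + (-1/2)T₂ + (1/4)T₃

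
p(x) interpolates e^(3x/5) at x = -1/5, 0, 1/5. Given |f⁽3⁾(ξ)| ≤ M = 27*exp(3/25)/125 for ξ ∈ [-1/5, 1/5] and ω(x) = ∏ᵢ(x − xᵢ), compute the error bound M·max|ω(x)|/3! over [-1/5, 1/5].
sqrt(3)*exp(3/25)/15625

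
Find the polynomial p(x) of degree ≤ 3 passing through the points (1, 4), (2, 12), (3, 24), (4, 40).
2*x**2 + 2*x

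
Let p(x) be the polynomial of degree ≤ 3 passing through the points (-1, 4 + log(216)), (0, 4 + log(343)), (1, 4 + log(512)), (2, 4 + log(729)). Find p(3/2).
4 + log(2304*2**(5/8)*21**(1/16)/7)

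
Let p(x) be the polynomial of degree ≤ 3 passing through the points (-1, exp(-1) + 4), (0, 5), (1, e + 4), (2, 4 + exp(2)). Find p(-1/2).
(5 + e*(-5*e + exp(2) + 79))*exp(-1)/16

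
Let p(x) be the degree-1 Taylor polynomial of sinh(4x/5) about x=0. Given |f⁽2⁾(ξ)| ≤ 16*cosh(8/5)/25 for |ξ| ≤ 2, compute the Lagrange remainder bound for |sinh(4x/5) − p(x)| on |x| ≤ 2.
32*cosh(8/5)/25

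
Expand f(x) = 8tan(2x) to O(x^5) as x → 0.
16*x + 64*x**3/3 + O(x**5)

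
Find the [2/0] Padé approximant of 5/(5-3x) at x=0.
9*x**2/25 + 3*x/5 + 1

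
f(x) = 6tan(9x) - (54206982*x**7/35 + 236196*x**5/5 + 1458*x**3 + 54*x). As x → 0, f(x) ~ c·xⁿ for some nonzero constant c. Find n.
9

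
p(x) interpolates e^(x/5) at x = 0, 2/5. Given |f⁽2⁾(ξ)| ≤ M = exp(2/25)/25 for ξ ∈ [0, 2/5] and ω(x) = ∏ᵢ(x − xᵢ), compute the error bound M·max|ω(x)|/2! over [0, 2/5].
exp(2/25)/1250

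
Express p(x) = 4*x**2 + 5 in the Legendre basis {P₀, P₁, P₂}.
(19/3)P₀ + (8/3)P₂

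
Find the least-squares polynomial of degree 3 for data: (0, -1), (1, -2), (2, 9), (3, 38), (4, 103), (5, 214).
-11/9 + (-62/189)x + (-107/63)x² + (56/27)x³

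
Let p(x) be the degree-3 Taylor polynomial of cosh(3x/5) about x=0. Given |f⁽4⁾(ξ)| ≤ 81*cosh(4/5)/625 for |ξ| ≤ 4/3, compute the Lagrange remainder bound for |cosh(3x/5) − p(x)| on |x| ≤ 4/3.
32*cosh(4/5)/1875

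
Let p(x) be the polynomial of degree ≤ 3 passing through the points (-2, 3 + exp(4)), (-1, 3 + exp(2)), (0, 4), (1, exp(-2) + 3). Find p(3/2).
((-5*exp(4) + 13 + 21*exp(2))*exp(2) + 35)*exp(-2)/16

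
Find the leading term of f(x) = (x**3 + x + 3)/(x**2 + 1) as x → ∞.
x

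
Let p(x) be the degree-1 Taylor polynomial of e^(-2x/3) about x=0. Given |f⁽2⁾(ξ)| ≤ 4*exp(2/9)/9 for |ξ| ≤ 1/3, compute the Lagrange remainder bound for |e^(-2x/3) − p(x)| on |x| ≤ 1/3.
2*exp(2/9)/81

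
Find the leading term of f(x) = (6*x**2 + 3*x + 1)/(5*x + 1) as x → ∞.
6*x/5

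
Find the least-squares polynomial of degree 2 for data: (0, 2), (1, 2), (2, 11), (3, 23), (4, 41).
11/7 + (-87/70)x + (39/14)x²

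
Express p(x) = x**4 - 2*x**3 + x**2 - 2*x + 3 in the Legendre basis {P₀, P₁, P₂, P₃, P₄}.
(53/15)P₀ + (-16/5)P₁ + (26/21)P₂ + (-4/5)P₃ + (8/35)P₄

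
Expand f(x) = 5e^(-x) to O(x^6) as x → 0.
5 - 5*x + 5*x**2/2 - 5*x**3/6 + 5*x**4/24 - x**5/24 + O(x**6)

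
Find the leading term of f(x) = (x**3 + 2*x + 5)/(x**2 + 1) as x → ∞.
x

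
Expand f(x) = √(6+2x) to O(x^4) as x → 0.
sqrt(6) + sqrt(6)*x/6 - sqrt(6)*x**2/72 + sqrt(6)*x**3/432 + O(x**4)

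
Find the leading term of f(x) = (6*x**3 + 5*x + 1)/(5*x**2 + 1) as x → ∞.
6*x/5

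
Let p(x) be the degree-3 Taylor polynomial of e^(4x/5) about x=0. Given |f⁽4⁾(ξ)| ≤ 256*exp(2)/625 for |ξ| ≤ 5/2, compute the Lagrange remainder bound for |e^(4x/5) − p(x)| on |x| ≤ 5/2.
2*exp(2)/3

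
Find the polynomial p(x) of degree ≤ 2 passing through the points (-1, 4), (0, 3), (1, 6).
2*x**2 + x + 3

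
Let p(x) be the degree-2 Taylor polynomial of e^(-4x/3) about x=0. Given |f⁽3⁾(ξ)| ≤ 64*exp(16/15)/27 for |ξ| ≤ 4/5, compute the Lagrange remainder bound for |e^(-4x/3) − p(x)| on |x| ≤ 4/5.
2048*exp(16/15)/10125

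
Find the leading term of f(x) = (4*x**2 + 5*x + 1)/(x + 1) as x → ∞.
4*x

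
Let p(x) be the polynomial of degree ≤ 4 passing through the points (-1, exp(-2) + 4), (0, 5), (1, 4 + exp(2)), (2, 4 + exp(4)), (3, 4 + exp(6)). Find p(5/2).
5*(-14*exp(4) - 1 + 108*exp(2) + 28*exp(6) + 7*exp(8))*exp(-2)/128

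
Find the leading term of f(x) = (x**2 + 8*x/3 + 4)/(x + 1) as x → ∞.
x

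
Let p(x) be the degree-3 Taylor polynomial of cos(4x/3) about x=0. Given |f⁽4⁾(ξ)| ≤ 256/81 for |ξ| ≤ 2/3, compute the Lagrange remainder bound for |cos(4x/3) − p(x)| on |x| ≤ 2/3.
512/19683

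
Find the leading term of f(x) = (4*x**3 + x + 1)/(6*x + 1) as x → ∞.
2*x**2/3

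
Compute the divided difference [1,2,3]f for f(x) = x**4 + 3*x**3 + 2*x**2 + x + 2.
45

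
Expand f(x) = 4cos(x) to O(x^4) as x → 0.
4 - 2*x**2 + O(x**4)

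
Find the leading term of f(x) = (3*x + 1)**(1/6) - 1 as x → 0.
x/2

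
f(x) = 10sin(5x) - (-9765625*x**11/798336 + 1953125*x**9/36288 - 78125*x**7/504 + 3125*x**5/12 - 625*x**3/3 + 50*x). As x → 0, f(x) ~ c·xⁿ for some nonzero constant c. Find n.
13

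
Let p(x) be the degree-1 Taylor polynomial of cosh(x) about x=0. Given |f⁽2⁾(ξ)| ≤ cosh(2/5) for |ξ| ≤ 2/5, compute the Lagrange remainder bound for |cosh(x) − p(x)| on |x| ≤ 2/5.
2*cosh(2/5)/25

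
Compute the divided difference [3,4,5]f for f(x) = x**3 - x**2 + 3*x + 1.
11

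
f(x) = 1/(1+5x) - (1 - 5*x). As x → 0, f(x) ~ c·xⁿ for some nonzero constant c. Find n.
2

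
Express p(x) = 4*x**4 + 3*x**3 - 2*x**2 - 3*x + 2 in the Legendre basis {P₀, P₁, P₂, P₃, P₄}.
(32/15)P₀ + (-6/5)P₁ + (20/21)P₂ + (6/5)P₃ + (32/35)P₄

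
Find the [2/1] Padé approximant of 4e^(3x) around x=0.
(6*x**2 + 8*x + 4)/(1 - x)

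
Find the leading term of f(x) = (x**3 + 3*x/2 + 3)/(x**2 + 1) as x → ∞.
x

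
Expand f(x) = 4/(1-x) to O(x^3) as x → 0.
4 + 4*x + 4*x**2 + O(x**3)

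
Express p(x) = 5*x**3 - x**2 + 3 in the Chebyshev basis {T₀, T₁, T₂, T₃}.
(5/2)T₀ + (15/4)T₁ + (-1/2)T₂ + (5/4)T₃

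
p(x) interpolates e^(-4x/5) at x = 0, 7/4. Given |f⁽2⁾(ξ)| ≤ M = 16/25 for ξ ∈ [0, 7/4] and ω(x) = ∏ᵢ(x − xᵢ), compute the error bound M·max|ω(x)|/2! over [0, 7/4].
49/200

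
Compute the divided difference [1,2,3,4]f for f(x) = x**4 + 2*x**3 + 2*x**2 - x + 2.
12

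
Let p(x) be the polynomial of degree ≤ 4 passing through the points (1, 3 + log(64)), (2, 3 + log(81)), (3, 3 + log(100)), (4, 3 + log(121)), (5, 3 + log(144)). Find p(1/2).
3 + log(6553600000*11**(3/16)*2**(49/64)*3**(27/64)*5**(29/32)/2122043913)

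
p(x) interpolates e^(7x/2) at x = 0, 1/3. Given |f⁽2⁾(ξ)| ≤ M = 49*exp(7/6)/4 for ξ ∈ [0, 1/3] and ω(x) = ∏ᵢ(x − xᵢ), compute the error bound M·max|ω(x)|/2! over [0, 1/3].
49*exp(7/6)/288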